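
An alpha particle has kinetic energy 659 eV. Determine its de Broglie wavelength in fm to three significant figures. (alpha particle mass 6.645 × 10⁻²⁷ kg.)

KE = 659 eV = 1.056 × 10⁻¹⁶ J.
p = √(2mKE) = √(2 × 6.645 × 10⁻²⁷ × 1.056 × 10⁻¹⁶) = 1.185 × 10⁻²¹ kg·m/s.
λ = h/p = 6.626 × 10⁻³⁴ / 1.185 × 10⁻²¹ = 5.59 × 10⁻¹³ m = 559 fm.

λ = 559 fm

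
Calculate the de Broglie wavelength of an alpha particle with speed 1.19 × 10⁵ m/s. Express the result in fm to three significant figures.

λ = 838 fm

p = mv = 6.645 × 10⁻²⁷ × 1.19 × 10⁵ = 7.908 × 10⁻²² kg·m/s.
λ = h/p = 6.626 × 10⁻³⁴ / 7.908 × 10⁻²² = 8.38 × 10⁻¹³ m = 838 fm.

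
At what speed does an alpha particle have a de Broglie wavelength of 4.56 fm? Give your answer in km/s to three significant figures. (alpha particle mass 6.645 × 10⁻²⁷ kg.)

p = h/λ = 6.626 × 10⁻³⁴ / 4.560 × 10⁻¹⁵ = 1.453 × 10⁻¹⁹ kg·m/s.
v = p/m = 1.453 × 10⁻¹⁹ / 6.645 × 10⁻²⁷ = 2.19 × 10⁷ m/s = 2.19 × 10⁴ km/s.

v = 2.19 × 10⁴ km/s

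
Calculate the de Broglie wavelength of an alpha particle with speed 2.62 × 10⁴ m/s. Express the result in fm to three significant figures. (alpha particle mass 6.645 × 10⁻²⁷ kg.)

p = mv = 6.645 × 10⁻²⁷ × 2.62 × 10⁴ = 1.741 × 10⁻²² kg·m/s.
λ = h/p = 6.626 × 10⁻³⁴ / 1.741 × 10⁻²² = 3.81 × 10⁻¹² m = 3810 fm.

λ = 3810 fm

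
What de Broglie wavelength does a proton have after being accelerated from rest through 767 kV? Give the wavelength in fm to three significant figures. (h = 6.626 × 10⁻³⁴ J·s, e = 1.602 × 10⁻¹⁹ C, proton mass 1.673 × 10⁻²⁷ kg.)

λ = 32.7 fm

KE = eV = 1.602 × 10⁻¹⁹ × 7.670 × 10⁵ = 1.229 × 10⁻¹³ J.
p = √(2mKE) = √(2 × 1.673 × 10⁻²⁷ × 1.229 × 10⁻¹³) = 2.028 × 10⁻²⁰ kg·m/s.
λ = h/p = 6.626 × 10⁻³⁴ / 2.028 × 10⁻²⁰ = 3.27 × 10⁻¹⁴ m = 32.7 fm.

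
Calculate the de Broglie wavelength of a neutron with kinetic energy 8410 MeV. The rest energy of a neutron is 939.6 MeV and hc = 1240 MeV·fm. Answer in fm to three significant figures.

λ = 0.133 fm

Total energy E = KE + m₀c² = 8410 + 939.6 = 9349.6 MeV.
(pc)² = E² − (m₀c²)² = (9349.6)² − (939.6)² = 8.653 × 10⁷ MeV², so pc = 9302 MeV.
λ = hc/(pc) = 1240 MeV·fm / 9302 MeV = 0.133 fm.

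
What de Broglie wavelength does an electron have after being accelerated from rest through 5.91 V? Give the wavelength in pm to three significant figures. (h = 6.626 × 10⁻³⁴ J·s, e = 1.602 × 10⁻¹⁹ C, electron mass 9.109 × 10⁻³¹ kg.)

λ = 505 pm

KE = eV = 1.602 × 10⁻¹⁹ × 5.910 = 9.468 × 10⁻¹⁹ J.
p = √(2mKE) = √(2 × 9.109 × 10⁻³¹ × 9.468 × 10⁻¹⁹) = 1.313 × 10⁻²⁴ kg·m/s.
λ = h/p = 6.626 × 10⁻³⁴ / 1.313 × 10⁻²⁴ = 5.05 × 10⁻¹⁰ m = 505 pm.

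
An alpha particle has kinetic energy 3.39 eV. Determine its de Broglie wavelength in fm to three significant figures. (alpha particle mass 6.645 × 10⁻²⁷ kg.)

KE = 3.39 eV = 5.431 × 10⁻¹⁹ J.
p = √(2mKE) = √(2 × 6.645 × 10⁻²⁷ × 5.431 × 10⁻¹⁹) = 8.496 × 10⁻²³ kg·m/s.
λ = h/p = 6.626 × 10⁻³⁴ / 8.496 × 10⁻²³ = 7.80 × 10⁻¹² m = 7800 fm.

λ = 7800 fm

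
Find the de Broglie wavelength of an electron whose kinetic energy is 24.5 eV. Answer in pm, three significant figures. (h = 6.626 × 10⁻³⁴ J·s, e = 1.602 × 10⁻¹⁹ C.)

λ = 248 pm

KE = 24.5 eV = 3.925 × 10⁻¹⁸ J.
p = √(2mKE) = √(2 × 9.109 × 10⁻³¹ × 3.925 × 10⁻¹⁸) = 2.674 × 10⁻²⁴ kg·m/s.
λ = h/p = 6.626 × 10⁻³⁴ / 2.674 × 10⁻²⁴ = 2.48 × 10⁻¹⁰ m = 248 pm.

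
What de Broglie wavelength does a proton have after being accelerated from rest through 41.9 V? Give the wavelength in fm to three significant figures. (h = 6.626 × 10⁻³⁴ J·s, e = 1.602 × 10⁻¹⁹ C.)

KE = eV = 1.602 × 10⁻¹⁹ × 41.90 = 6.712 × 10⁻¹⁸ J.
p = √(2mKE) = √(2 × 1.673 × 10⁻²⁷ × 6.712 × 10⁻¹⁸) = 1.499 × 10⁻²² kg·m/s.
λ = h/p = 6.626 × 10⁻³⁴ / 1.499 × 10⁻²² = 4.42 × 10⁻¹² m = 4420 fm.

λ = 4420 fm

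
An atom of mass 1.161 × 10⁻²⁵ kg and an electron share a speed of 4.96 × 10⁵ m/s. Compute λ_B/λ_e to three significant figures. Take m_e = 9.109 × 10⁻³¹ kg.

λ_B/λ_e = 7.85 × 10⁻⁶

At fixed v, p = mv so λ = h/(mv) ∝ 1/m.
λ_B/λ_e = m_e/m_B = 9.109 × 10⁻³¹/1.161 × 10⁻²⁵ = 7.85 × 10⁻⁶.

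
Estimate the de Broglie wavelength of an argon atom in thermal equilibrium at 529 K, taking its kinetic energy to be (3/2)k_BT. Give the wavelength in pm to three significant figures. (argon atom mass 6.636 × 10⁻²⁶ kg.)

KE = (3/2)k_BT = 1.5 × 1.381 × 10⁻²³ × 529 = 1.096 × 10⁻²⁰ J.
p = √(2mKE) = √(2 × 6.636 × 10⁻²⁶ × 1.096 × 10⁻²⁰) = 3.814 × 10⁻²³ kg·m/s.
λ = h/p = 1.74 × 10⁻¹¹ m = 17.4 pm.

λ = 17.4 pm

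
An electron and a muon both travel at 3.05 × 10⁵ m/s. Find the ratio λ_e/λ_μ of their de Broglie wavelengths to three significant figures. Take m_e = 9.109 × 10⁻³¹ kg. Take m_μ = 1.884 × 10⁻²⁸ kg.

At fixed v, p = mv so λ = h/(mv) ∝ 1/m.
λ_e/λ_μ = m_μ/m_e = 1.884 × 10⁻²⁸/9.109 × 10⁻³¹ = 207.

λ_e/λ_μ = 207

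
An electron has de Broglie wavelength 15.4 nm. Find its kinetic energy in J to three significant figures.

p = h/λ = 6.626 × 10⁻³⁴ / 1.540 × 10⁻⁸ = 4.303 × 10⁻²⁶ kg·m/s.
KE = p²/(2m) = (4.303 × 10⁻²⁶)² / (2 × 9.109 × 10⁻³¹) = 1.016 × 10⁻²¹ J = 1.02 × 10⁻²¹ J.

KE = 1.02 × 10⁻²¹ J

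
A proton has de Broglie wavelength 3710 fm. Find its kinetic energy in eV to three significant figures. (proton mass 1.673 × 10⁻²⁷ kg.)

p = h/λ = 6.626 × 10⁻³⁴ / 3.710 × 10⁻¹² = 1.786 × 10⁻²² kg·m/s.
KE = p²/(2m) = (1.786 × 10⁻²²)² / (2 × 1.673 × 10⁻²⁷) = 9.533 × 10⁻¹⁸ J = 59.5 eV.

KE = 59.5 eV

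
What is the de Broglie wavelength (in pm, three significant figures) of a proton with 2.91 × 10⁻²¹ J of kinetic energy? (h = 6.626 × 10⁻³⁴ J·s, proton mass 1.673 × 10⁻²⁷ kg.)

λ = 212 pm

p = √(2mKE) = √(2 × 1.673 × 10⁻²⁷ × 2.910 × 10⁻²¹) = 3.120 × 10⁻²⁴ kg·m/s.
λ = h/p = 6.626 × 10⁻³⁴ / 3.120 × 10⁻²⁴ = 2.12 × 10⁻¹⁰ m = 212 pm.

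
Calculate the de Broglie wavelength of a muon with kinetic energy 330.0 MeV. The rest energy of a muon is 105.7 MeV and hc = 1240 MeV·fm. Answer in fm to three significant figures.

λ = 2.93 fm

Total energy E = KE + m₀c² = 330.0 + 105.7 = 435.7 MeV.
(pc)² = E² − (m₀c²)² = (435.7)² − (105.7)² = 1.787 × 10⁵ MeV², so pc = 422.7 MeV.
λ = hc/(pc) = 1240 MeV·fm / 422.7 MeV = 2.93 fm.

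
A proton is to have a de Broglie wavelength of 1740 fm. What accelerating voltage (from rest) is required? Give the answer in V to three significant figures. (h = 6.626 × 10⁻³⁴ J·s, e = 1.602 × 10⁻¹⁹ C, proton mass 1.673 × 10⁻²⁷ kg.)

V = 271 V

p = h/λ = 6.626 × 10⁻³⁴ / 1.740 × 10⁻¹² = 3.808 × 10⁻²² kg·m/s.
KE = p²/(2m) = 4.334 × 10⁻¹⁷ J.
V = KE/e = 4.334 × 10⁻¹⁷ / (1.602 × 10⁻¹⁹) = 271 V.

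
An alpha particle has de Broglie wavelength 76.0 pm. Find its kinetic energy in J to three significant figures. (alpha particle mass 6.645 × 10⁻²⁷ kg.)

p = h/λ = 6.626 × 10⁻³⁴ / 7.600 × 10⁻¹¹ = 8.718 × 10⁻²⁴ kg·m/s.
KE = p²/(2m) = (8.718 × 10⁻²⁴)² / (2 × 6.645 × 10⁻²⁷) = 5.719 × 10⁻²¹ J = 5.72 × 10⁻²¹ J.

KE = 5.72 × 10⁻²¹ J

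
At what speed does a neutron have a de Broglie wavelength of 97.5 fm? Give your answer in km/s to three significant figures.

p = h/λ = 6.626 × 10⁻³⁴ / 9.750 × 10⁻¹⁴ = 6.796 × 10⁻²¹ kg·m/s.
v = p/m = 6.796 × 10⁻²¹ / 1.675 × 10⁻²⁷ = 4.06 × 10⁶ m/s = 4060 km/s.

v = 4060 km/s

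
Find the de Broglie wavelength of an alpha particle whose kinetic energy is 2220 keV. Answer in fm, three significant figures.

λ = 9.64 fm

KE = 2220 keV = 3.556 × 10⁻¹³ J.
p = √(2mKE) = √(2 × 6.645 × 10⁻²⁷ × 3.556 × 10⁻¹³) = 6.875 × 10⁻²⁰ kg·m/s.
λ = h/p = 6.626 × 10⁻³⁴ / 6.875 × 10⁻²⁰ = 9.64 × 10⁻¹⁵ m = 9.64 fm.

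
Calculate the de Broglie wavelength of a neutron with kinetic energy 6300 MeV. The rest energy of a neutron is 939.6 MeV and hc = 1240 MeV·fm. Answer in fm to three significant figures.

λ = 0.173 fm

Total energy E = KE + m₀c² = 6300 + 939.6 = 7239.6 MeV.
(pc)² = E² − (m₀c²)² = (7239.6)² − (939.6)² = 5.153 × 10⁷ MeV², so pc = 7178 MeV.
λ = hc/(pc) = 1240 MeV·fm / 7178 MeV = 0.173 fm.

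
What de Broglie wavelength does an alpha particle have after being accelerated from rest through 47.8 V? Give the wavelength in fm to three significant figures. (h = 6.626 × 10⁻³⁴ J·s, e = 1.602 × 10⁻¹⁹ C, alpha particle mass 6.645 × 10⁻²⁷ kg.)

λ = 1470 fm

KE = 2eV = 2 × 1.602 × 10⁻¹⁹ × 47.80 = 1.532 × 10⁻¹⁷ J.
p = √(2mKE) = √(2 × 6.645 × 10⁻²⁷ × 1.532 × 10⁻¹⁷) = 4.512 × 10⁻²² kg·m/s.
λ = h/p = 6.626 × 10⁻³⁴ / 4.512 × 10⁻²² = 1.47 × 10⁻¹² m = 1470 fm.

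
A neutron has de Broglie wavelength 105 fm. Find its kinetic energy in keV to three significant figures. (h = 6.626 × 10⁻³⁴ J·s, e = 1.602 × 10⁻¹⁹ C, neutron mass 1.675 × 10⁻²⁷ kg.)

p = h/λ = 6.626 × 10⁻³⁴ / 1.050 × 10⁻¹³ = 6.310 × 10⁻²¹ kg·m/s.
KE = p²/(2m) = (6.310 × 10⁻²¹)² / (2 × 1.675 × 10⁻²⁷) = 1.189 × 10⁻¹⁴ J = 74.2 keV.

KE = 74.2 keV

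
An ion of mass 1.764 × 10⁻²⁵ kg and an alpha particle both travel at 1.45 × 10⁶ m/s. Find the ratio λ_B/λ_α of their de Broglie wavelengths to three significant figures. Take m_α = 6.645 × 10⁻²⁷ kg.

λ_B/λ_α = 0.0377

At fixed v, p = mv so λ = h/(mv) ∝ 1/m.
λ_B/λ_α = m_α/m_B = 6.645 × 10⁻²⁷/1.764 × 10⁻²⁵ = 0.0377.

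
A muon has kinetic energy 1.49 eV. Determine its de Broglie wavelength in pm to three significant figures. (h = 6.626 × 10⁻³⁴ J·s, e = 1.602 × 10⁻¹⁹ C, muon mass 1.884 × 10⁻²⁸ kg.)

KE = 1.49 eV = 2.387 × 10⁻¹⁹ J.
p = √(2mKE) = √(2 × 1.884 × 10⁻²⁸ × 2.387 × 10⁻¹⁹) = 9.484 × 10⁻²⁴ kg·m/s.
λ = h/p = 6.626 × 10⁻³⁴ / 9.484 × 10⁻²⁴ = 6.99 × 10⁻¹¹ m = 69.9 pm.

λ = 69.9 pm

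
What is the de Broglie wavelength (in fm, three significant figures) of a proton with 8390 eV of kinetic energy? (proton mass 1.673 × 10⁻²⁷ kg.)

λ = 312 fm

KE = 8390 eV = 1.344 × 10⁻¹⁵ J.
p = √(2mKE) = √(2 × 1.673 × 10⁻²⁷ × 1.344 × 10⁻¹⁵) = 2.121 × 10⁻²¹ kg·m/s.
λ = h/p = 6.626 × 10⁻³⁴ / 2.121 × 10⁻²¹ = 3.12 × 10⁻¹³ m = 312 fm.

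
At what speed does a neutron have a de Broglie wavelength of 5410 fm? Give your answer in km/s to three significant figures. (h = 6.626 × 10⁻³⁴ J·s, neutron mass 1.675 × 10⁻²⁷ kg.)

v = 73.1 km/s

p = h/λ = 6.626 × 10⁻³⁴ / 5.410 × 10⁻¹² = 1.225 × 10⁻²² kg·m/s.
v = p/m = 1.225 × 10⁻²² / 1.675 × 10⁻²⁷ = 7.31 × 10⁴ m/s = 73.1 km/s.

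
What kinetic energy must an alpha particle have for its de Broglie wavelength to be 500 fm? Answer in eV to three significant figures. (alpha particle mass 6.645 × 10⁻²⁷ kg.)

KE = 825 eV

p = h/λ = 6.626 × 10⁻³⁴ / 5.000 × 10⁻¹³ = 1.325 × 10⁻²¹ kg·m/s.
KE = p²/(2m) = (1.325 × 10⁻²¹)² / (2 × 6.645 × 10⁻²⁷) = 1.321 × 10⁻¹⁶ J = 825 eV.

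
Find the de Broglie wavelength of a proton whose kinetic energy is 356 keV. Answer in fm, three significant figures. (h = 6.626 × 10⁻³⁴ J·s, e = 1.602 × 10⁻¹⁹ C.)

KE = 356 keV = 5.703 × 10⁻¹⁴ J.
p = √(2mKE) = √(2 × 1.673 × 10⁻²⁷ × 5.703 × 10⁻¹⁴) = 1.381 × 10⁻²⁰ kg·m/s.
λ = h/p = 6.626 × 10⁻³⁴ / 1.381 × 10⁻²⁰ = 4.80 × 10⁻¹⁴ m = 48.0 fm.

λ = 48.0 fm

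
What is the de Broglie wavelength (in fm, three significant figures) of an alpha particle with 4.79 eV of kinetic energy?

λ = 6560 fm

KE = 4.79 eV = 7.674 × 10⁻¹⁹ J.
p = √(2mKE) = √(2 × 6.645 × 10⁻²⁷ × 7.674 × 10⁻¹⁹) = 1.010 × 10⁻²² kg·m/s.
λ = h/p = 6.626 × 10⁻³⁴ / 1.010 × 10⁻²² = 6.56 × 10⁻¹² m = 6560 fm.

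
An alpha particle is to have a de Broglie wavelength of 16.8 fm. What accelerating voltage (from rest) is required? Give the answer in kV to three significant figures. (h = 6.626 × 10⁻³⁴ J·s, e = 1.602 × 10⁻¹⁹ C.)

V = 365 kV

p = h/λ = 6.626 × 10⁻³⁴ / 1.680 × 10⁻¹⁴ = 3.944 × 10⁻²⁰ kg·m/s.
KE = p²/(2m) = 1.170 × 10⁻¹³ J.
V = KE/2e = 1.170 × 10⁻¹³ / (2 × 1.602 × 10⁻¹⁹) = 365 kV.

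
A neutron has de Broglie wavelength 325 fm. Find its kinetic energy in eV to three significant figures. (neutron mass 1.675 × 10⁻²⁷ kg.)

KE = 7750 eV

p = h/λ = 6.626 × 10⁻³⁴ / 3.250 × 10⁻¹³ = 2.039 × 10⁻²¹ kg·m/s.
KE = p²/(2m) = (2.039 × 10⁻²¹)² / (2 × 1.675 × 10⁻²⁷) = 1.241 × 10⁻¹⁵ J = 7750 eV.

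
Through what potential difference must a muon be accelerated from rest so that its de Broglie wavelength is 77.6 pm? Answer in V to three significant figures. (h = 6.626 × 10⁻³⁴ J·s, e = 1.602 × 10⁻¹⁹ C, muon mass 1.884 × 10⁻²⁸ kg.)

V = 1.21 V

p = h/λ = 6.626 × 10⁻³⁴ / 7.760 × 10⁻¹¹ = 8.539 × 10⁻²⁴ kg·m/s.
KE = p²/(2m) = 1.935 × 10⁻¹⁹ J.
V = KE/e = 1.935 × 10⁻¹⁹ / (1.602 × 10⁻¹⁹) = 1.21 V.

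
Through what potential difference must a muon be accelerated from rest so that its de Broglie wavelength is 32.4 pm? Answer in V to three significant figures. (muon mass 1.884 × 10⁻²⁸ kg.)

V = 6.93 V

p = h/λ = 6.626 × 10⁻³⁴ / 3.240 × 10⁻¹¹ = 2.045 × 10⁻²³ kg·m/s.
KE = p²/(2m) = 1.110 × 10⁻¹⁸ J.
V = KE/e = 1.110 × 10⁻¹⁸ / (1.602 × 10⁻¹⁹) = 6.93 V.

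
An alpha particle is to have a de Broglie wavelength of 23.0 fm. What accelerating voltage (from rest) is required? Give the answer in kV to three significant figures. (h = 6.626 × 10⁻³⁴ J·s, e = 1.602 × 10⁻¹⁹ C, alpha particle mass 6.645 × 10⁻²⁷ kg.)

p = h/λ = 6.626 × 10⁻³⁴ / 2.300 × 10⁻¹⁴ = 2.881 × 10⁻²⁰ kg·m/s.
KE = p²/(2m) = 6.245 × 10⁻¹⁴ J.
V = KE/2e = 6.245 × 10⁻¹⁴ / (2 × 1.602 × 10⁻¹⁹) = 195 kV.

V = 195 kV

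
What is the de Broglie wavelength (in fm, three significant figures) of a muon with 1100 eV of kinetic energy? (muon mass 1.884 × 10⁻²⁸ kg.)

KE = 1100 eV = 1.762 × 10⁻¹⁶ J.
p = √(2mKE) = √(2 × 1.884 × 10⁻²⁸ × 1.762 × 10⁻¹⁶) = 2.577 × 10⁻²² kg·m/s.
λ = h/p = 6.626 × 10⁻³⁴ / 2.577 × 10⁻²² = 2.57 × 10⁻¹² m = 2570 fm.

λ = 2570 fm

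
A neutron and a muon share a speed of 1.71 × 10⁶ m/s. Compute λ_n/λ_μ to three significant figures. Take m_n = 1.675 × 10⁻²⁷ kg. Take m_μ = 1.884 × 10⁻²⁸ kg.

λ_n/λ_μ = 0.112

At fixed v, p = mv so λ = h/(mv) ∝ 1/m.
λ_n/λ_μ = m_μ/m_n = 1.884 × 10⁻²⁸/1.675 × 10⁻²⁷ = 0.112.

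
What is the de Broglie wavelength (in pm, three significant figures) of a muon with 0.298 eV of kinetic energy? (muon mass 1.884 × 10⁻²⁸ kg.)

KE = 0.298 eV = 4.774 × 10⁻²⁰ J.
p = √(2mKE) = √(2 × 1.884 × 10⁻²⁸ × 4.774 × 10⁻²⁰) = 4.241 × 10⁻²⁴ kg·m/s.
λ = h/p = 6.626 × 10⁻³⁴ / 4.241 × 10⁻²⁴ = 1.56 × 10⁻¹⁰ m = 156 pm.

λ = 156 pm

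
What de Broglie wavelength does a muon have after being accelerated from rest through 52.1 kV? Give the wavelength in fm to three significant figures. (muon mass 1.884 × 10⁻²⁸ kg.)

KE = eV = 1.602 × 10⁻¹⁹ × 5.210 × 10⁴ = 8.346 × 10⁻¹⁵ J.
p = √(2mKE) = √(2 × 1.884 × 10⁻²⁸ × 8.346 × 10⁻¹⁵) = 1.773 × 10⁻²¹ kg·m/s.
λ = h/p = 6.626 × 10⁻³⁴ / 1.773 × 10⁻²¹ = 3.74 × 10⁻¹³ m = 374 fm.

λ = 374 fm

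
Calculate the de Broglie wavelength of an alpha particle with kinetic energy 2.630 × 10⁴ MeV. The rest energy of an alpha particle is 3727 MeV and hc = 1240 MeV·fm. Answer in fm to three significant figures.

Total energy E = KE + m₀c² = 2.630 × 10⁴ + 3727 = 30027 MeV.
(pc)² = E² − (m₀c²)² = (30027)² − (3727)² = 8.877 × 10⁸ MeV², so pc = 2.979 × 10⁴ MeV.
λ = hc/(pc) = 1240 MeV·fm / 2.979 × 10⁴ MeV = 0.0416 fm.

λ = 0.0416 fm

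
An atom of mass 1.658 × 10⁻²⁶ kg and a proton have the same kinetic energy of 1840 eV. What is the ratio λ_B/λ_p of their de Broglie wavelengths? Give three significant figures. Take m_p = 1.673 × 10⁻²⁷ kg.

λ_B/λ_p = 0.318

At fixed KE, p = √(2mKE) so λ = h/p ∝ 1/√m.
λ_B/λ_p = √(m_p/m_B) = √(1.673 × 10⁻²⁷/1.658 × 10⁻²⁶) = √(0.1009) = 0.318.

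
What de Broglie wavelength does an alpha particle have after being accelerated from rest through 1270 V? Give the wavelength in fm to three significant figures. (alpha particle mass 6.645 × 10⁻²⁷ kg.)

KE = 2eV = 2 × 1.602 × 10⁻¹⁹ × 1270 = 4.069 × 10⁻¹⁶ J.
p = √(2mKE) = √(2 × 6.645 × 10⁻²⁷ × 4.069 × 10⁻¹⁶) = 2.325 × 10⁻²¹ kg·m/s.
λ = h/p = 6.626 × 10⁻³⁴ / 2.325 × 10⁻²¹ = 2.85 × 10⁻¹³ m = 285 fm.

λ = 285 fm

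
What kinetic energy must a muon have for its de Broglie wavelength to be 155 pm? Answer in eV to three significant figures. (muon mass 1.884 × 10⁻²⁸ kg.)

p = h/λ = 6.626 × 10⁻³⁴ / 1.550 × 10⁻¹⁰ = 4.275 × 10⁻²⁴ kg·m/s.
KE = p²/(2m) = (4.275 × 10⁻²⁴)² / (2 × 1.884 × 10⁻²⁸) = 4.850 × 10⁻²⁰ J = 0.303 eV.

KE = 0.303 eV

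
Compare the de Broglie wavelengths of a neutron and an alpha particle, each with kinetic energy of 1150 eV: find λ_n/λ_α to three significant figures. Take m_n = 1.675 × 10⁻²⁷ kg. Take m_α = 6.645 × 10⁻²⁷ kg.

At fixed KE, p = √(2mKE) so λ = h/p ∝ 1/√m.
λ_n/λ_α = √(m_α/m_n) = √(6.645 × 10⁻²⁷/1.675 × 10⁻²⁷) = √(3.967) = 1.99.

λ_n/λ_α = 1.99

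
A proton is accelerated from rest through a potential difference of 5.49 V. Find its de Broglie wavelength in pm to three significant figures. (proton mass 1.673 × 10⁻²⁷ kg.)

KE = eV = 1.602 × 10⁻¹⁹ × 5.490 = 8.795 × 10⁻¹⁹ J.
p = √(2mKE) = √(2 × 1.673 × 10⁻²⁷ × 8.795 × 10⁻¹⁹) = 5.425 × 10⁻²³ kg·m/s.
λ = h/p = 6.626 × 10⁻³⁴ / 5.425 × 10⁻²³ = 1.22 × 10⁻¹¹ m = 12.2 pm.

λ = 12.2 pm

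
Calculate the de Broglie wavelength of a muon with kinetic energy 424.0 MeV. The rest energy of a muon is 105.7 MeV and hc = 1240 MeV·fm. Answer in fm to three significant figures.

Total energy E = KE + m₀c² = 424.0 + 105.7 = 529.7 MeV.
(pc)² = E² − (m₀c²)² = (529.7)² − (105.7)² = 2.694 × 10⁵ MeV², so pc = 519.0 MeV.
λ = hc/(pc) = 1240 MeV·fm / 519.0 MeV = 2.39 fm.

λ = 2.39 fm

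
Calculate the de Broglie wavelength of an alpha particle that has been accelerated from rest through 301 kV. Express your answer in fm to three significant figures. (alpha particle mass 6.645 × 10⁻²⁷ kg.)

λ = 18.5 fm

KE = 2eV = 2 × 1.602 × 10⁻¹⁹ × 3.010 × 10⁵ = 9.644 × 10⁻¹⁴ J.
p = √(2mKE) = √(2 × 6.645 × 10⁻²⁷ × 9.644 × 10⁻¹⁴) = 3.580 × 10⁻²⁰ kg·m/s.
λ = h/p = 6.626 × 10⁻³⁴ / 3.580 × 10⁻²⁰ = 1.85 × 10⁻¹⁴ m = 18.5 fm.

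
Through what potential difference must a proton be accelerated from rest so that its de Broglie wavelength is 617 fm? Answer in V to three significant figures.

p = h/λ = 6.626 × 10⁻³⁴ / 6.170 × 10⁻¹³ = 1.074 × 10⁻²¹ kg·m/s.
KE = p²/(2m) = 3.447 × 10⁻¹⁶ J.
V = KE/e = 3.447 × 10⁻¹⁶ / (1.602 × 10⁻¹⁹) = 2150 V.

V = 2150 V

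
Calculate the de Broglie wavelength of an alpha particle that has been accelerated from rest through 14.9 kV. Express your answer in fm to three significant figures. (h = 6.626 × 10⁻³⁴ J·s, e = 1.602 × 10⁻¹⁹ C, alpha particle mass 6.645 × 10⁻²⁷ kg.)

KE = 2eV = 2 × 1.602 × 10⁻¹⁹ × 1.490 × 10⁴ = 4.774 × 10⁻¹⁵ J.
p = √(2mKE) = √(2 × 6.645 × 10⁻²⁷ × 4.774 × 10⁻¹⁵) = 7.965 × 10⁻²¹ kg·m/s.
λ = h/p = 6.626 × 10⁻³⁴ / 7.965 × 10⁻²¹ = 8.32 × 10⁻¹⁴ m = 83.2 fm.

λ = 83.2 fm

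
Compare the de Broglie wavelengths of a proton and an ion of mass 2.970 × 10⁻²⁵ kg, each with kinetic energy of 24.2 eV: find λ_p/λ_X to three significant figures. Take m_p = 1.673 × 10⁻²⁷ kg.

At fixed KE, p = √(2mKE) so λ = h/p ∝ 1/√m.
λ_p/λ_X = √(m_X/m_p) = √(2.970 × 10⁻²⁵/1.673 × 10⁻²⁷) = √(177.5) = 13.3.

λ_p/λ_X = 13.3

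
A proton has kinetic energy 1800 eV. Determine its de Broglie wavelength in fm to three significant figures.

λ = 675 fm

KE = 1800 eV = 2.884 × 10⁻¹⁶ J.
p = √(2mKE) = √(2 × 1.673 × 10⁻²⁷ × 2.884 × 10⁻¹⁶) = 9.823 × 10⁻²² kg·m/s.
λ = h/p = 6.626 × 10⁻³⁴ / 9.823 × 10⁻²² = 6.75 × 10⁻¹³ m = 675 fm.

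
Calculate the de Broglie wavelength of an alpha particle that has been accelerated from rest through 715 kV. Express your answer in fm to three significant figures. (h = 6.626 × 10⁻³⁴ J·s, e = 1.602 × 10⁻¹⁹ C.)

λ = 12.0 fm

KE = 2eV = 2 × 1.602 × 10⁻¹⁹ × 7.150 × 10⁵ = 2.291 × 10⁻¹³ J.
p = √(2mKE) = √(2 × 6.645 × 10⁻²⁷ × 2.291 × 10⁻¹³) = 5.518 × 10⁻²⁰ kg·m/s.
λ = h/p = 6.626 × 10⁻³⁴ / 5.518 × 10⁻²⁰ = 1.20 × 10⁻¹⁴ m = 12.0 fm.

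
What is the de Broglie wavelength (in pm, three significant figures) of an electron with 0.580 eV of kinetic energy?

λ = 1610 pm

KE = 0.580 eV = 9.292 × 10⁻²⁰ J.
p = √(2mKE) = √(2 × 9.109 × 10⁻³¹ × 9.292 × 10⁻²⁰) = 4.114 × 10⁻²⁵ kg·m/s.
λ = h/p = 6.626 × 10⁻³⁴ / 4.114 × 10⁻²⁵ = 1.61 × 10⁻⁹ m = 1610 pm.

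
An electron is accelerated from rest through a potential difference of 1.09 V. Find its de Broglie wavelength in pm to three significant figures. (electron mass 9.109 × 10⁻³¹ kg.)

λ = 1170 pm

KE = eV = 1.602 × 10⁻¹⁹ × 1.090 = 1.746 × 10⁻¹⁹ J.
p = √(2mKE) = √(2 × 9.109 × 10⁻³¹ × 1.746 × 10⁻¹⁹) = 5.640 × 10⁻²⁵ kg·m/s.
λ = h/p = 6.626 × 10⁻³⁴ / 5.640 × 10⁻²⁵ = 1.17 × 10⁻⁹ m = 1170 pm.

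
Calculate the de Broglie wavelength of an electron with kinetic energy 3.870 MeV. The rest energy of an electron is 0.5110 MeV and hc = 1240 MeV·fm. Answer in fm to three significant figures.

λ = 285 fm

Total energy E = KE + m₀c² = 3.870 + 0.5110 = 4.3810 MeV.
(pc)² = E² − (m₀c²)² = (4.3810)² − (0.5110)² = 18.93 MeV², so pc = 4.351 MeV.
λ = hc/(pc) = 1240 MeV·fm / 4.351 MeV = 285 fm.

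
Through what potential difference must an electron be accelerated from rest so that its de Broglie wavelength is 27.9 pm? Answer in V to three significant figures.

p = h/λ = 6.626 × 10⁻³⁴ / 2.790 × 10⁻¹¹ = 2.375 × 10⁻²³ kg·m/s.
KE = p²/(2m) = 3.096 × 10⁻¹⁶ J.
V = KE/e = 3.096 × 10⁻¹⁶ / (1.602 × 10⁻¹⁹) = 1930 V.

V = 1930 V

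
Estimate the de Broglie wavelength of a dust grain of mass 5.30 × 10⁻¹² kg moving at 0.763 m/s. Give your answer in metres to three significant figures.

p = mv = 5.30 × 10⁻¹² × 0.763 = 4.044 × 10⁻¹² kg·m/s.
λ = h/p = 6.626 × 10⁻³⁴ / 4.044 × 10⁻¹² = 1.64 × 10⁻²² m.

λ = 1.64 × 10⁻²² m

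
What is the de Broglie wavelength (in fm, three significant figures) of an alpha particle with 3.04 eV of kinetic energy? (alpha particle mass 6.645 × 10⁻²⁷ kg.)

KE = 3.04 eV = 4.870 × 10⁻¹⁹ J.
p = √(2mKE) = √(2 × 6.645 × 10⁻²⁷ × 4.870 × 10⁻¹⁹) = 8.045 × 10⁻²³ kg·m/s.
λ = h/p = 6.626 × 10⁻³⁴ / 8.045 × 10⁻²³ = 8.24 × 10⁻¹² m = 8240 fm.

λ = 8240 fm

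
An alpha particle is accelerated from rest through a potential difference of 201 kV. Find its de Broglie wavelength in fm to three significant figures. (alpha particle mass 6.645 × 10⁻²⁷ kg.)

λ = 22.6 fm

KE = 2eV = 2 × 1.602 × 10⁻¹⁹ × 2.010 × 10⁵ = 6.440 × 10⁻¹⁴ J.
p = √(2mKE) = √(2 × 6.645 × 10⁻²⁷ × 6.440 × 10⁻¹⁴) = 2.926 × 10⁻²⁰ kg·m/s.
λ = h/p = 6.626 × 10⁻³⁴ / 2.926 × 10⁻²⁰ = 2.26 × 10⁻¹⁴ m = 22.6 fm.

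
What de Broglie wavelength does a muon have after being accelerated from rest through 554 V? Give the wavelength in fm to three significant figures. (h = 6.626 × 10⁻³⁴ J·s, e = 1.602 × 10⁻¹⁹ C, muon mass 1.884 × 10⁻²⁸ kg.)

λ = 3620 fm

KE = eV = 1.602 × 10⁻¹⁹ × 554.0 = 8.875 × 10⁻¹⁷ J.
p = √(2mKE) = √(2 × 1.884 × 10⁻²⁸ × 8.875 × 10⁻¹⁷) = 1.829 × 10⁻²² kg·m/s.
λ = h/p = 6.626 × 10⁻³⁴ / 1.829 × 10⁻²² = 3.62 × 10⁻¹² m = 3620 fm.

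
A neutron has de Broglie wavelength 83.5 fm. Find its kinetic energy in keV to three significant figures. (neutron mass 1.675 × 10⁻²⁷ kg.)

p = h/λ = 6.626 × 10⁻³⁴ / 8.350 × 10⁻¹⁴ = 7.935 × 10⁻²¹ kg·m/s.
KE = p²/(2m) = (7.935 × 10⁻²¹)² / (2 × 1.675 × 10⁻²⁷) = 1.880 × 10⁻¹⁴ J = 117 keV.

KE = 117 keV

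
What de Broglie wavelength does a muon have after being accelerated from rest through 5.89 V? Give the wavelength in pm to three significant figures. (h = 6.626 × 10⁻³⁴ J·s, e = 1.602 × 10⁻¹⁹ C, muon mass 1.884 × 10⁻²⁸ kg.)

λ = 35.1 pm

KE = eV = 1.602 × 10⁻¹⁹ × 5.890 = 9.436 × 10⁻¹⁹ J.
p = √(2mKE) = √(2 × 1.884 × 10⁻²⁸ × 9.436 × 10⁻¹⁹) = 1.886 × 10⁻²³ kg·m/s.
λ = h/p = 6.626 × 10⁻³⁴ / 1.886 × 10⁻²³ = 3.51 × 10⁻¹¹ m = 35.1 pm.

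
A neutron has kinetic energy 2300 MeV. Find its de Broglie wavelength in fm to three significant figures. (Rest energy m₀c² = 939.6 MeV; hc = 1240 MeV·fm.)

Total energy E = KE + m₀c² = 2300 + 939.6 = 3239.6 MeV.
(pc)² = E² − (m₀c²)² = (3239.6)² − (939.6)² = 9.612 × 10⁶ MeV², so pc = 3100 MeV.
λ = hc/(pc) = 1240 MeV·fm / 3100 MeV = 0.400 fm.

λ = 0.400 fm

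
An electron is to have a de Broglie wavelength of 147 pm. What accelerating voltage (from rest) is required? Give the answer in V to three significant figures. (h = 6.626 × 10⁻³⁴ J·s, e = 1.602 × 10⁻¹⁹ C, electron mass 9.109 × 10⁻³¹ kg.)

p = h/λ = 6.626 × 10⁻³⁴ / 1.470 × 10⁻¹⁰ = 4.507 × 10⁻²⁴ kg·m/s.
KE = p²/(2m) = 1.115 × 10⁻¹⁷ J.
V = KE/e = 1.115 × 10⁻¹⁷ / (1.602 × 10⁻¹⁹) = 69.6 V.

V = 69.6 V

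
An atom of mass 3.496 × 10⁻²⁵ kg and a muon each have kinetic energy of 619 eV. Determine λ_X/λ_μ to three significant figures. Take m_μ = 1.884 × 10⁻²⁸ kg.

At fixed KE, p = √(2mKE) so λ = h/p ∝ 1/√m.
λ_X/λ_μ = √(m_μ/m_X) = √(1.884 × 10⁻²⁸/3.496 × 10⁻²⁵) = √(5.389 × 10⁻⁴) = 0.0232.

λ_X/λ_μ = 0.0232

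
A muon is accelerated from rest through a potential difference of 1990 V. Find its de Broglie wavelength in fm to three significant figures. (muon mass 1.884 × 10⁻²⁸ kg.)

λ = 1910 fm

KE = eV = 1.602 × 10⁻¹⁹ × 1990 = 3.188 × 10⁻¹⁶ J.
p = √(2mKE) = √(2 × 1.884 × 10⁻²⁸ × 3.188 × 10⁻¹⁶) = 3.466 × 10⁻²² kg·m/s.
λ = h/p = 6.626 × 10⁻³⁴ / 3.466 × 10⁻²² = 1.91 × 10⁻¹² m = 1910 fm.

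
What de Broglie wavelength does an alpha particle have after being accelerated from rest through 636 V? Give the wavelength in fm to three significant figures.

λ = 403 fm

KE = 2eV = 2 × 1.602 × 10⁻¹⁹ × 636.0 = 2.038 × 10⁻¹⁶ J.
p = √(2mKE) = √(2 × 6.645 × 10⁻²⁷ × 2.038 × 10⁻¹⁶) = 1.646 × 10⁻²¹ kg·m/s.
λ = h/p = 6.626 × 10⁻³⁴ / 1.646 × 10⁻²¹ = 4.03 × 10⁻¹³ m = 403 fm.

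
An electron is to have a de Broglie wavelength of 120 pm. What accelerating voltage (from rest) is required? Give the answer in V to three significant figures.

V = 104 V

p = h/λ = 6.626 × 10⁻³⁴ / 1.200 × 10⁻¹⁰ = 5.522 × 10⁻²⁴ kg·m/s.
KE = p²/(2m) = 1.674 × 10⁻¹⁷ J.
V = KE/e = 1.674 × 10⁻¹⁷ / (1.602 × 10⁻¹⁹) = 104 V.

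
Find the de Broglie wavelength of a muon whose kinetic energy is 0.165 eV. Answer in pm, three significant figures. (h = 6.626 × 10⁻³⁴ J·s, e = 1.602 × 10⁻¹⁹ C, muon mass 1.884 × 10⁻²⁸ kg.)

KE = 0.165 eV = 2.643 × 10⁻²⁰ J.
p = √(2mKE) = √(2 × 1.884 × 10⁻²⁸ × 2.643 × 10⁻²⁰) = 3.156 × 10⁻²⁴ kg·m/s.
λ = h/p = 6.626 × 10⁻³⁴ / 3.156 × 10⁻²⁴ = 2.10 × 10⁻¹⁰ m = 210 pm.

λ = 210 pm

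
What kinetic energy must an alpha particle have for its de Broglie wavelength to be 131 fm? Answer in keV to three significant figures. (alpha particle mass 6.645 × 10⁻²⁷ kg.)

KE = 12.0 keV

p = h/λ = 6.626 × 10⁻³⁴ / 1.310 × 10⁻¹³ = 5.058 × 10⁻²¹ kg·m/s.
KE = p²/(2m) = (5.058 × 10⁻²¹)² / (2 × 6.645 × 10⁻²⁷) = 1.925 × 10⁻¹⁵ J = 12.0 keV.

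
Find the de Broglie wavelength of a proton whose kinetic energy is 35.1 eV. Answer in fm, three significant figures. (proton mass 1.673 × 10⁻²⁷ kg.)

λ = 4830 fm

KE = 35.1 eV = 5.623 × 10⁻¹⁸ J.
p = √(2mKE) = √(2 × 1.673 × 10⁻²⁷ × 5.623 × 10⁻¹⁸) = 1.372 × 10⁻²² kg·m/s.
λ = h/p = 6.626 × 10⁻³⁴ / 1.372 × 10⁻²² = 4.83 × 10⁻¹² m = 4830 fm.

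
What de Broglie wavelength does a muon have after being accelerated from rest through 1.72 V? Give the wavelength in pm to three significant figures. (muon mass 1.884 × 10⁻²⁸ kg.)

KE = eV = 1.602 × 10⁻¹⁹ × 1.720 = 2.755 × 10⁻¹⁹ J.
p = √(2mKE) = √(2 × 1.884 × 10⁻²⁸ × 2.755 × 10⁻¹⁹) = 1.019 × 10⁻²³ kg·m/s.
λ = h/p = 6.626 × 10⁻³⁴ / 1.019 × 10⁻²³ = 6.50 × 10⁻¹¹ m = 65.0 pm.

λ = 65.0 pm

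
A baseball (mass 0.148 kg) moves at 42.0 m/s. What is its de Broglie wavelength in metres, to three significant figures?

p = mv = 0.148 × 42.0 = 6.216 kg·m/s.
λ = h/p = 6.626 × 10⁻³⁴ / 6.216 = 1.07 × 10⁻³⁴ m.

λ = 1.07 × 10⁻³⁴ m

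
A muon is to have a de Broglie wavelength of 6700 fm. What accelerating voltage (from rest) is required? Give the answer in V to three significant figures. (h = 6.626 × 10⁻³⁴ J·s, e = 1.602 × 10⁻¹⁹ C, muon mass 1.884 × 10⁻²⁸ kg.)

V = 162 V

p = h/λ = 6.626 × 10⁻³⁴ / 6.700 × 10⁻¹² = 9.890 × 10⁻²³ kg·m/s.
KE = p²/(2m) = 2.596 × 10⁻¹⁷ J.
V = KE/e = 2.596 × 10⁻¹⁷ / (1.602 × 10⁻¹⁹) = 162 V.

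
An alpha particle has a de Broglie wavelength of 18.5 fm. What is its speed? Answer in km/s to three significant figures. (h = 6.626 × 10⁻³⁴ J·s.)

v = 5390 km/s

p = h/λ = 6.626 × 10⁻³⁴ / 1.850 × 10⁻¹⁴ = 3.582 × 10⁻²⁰ kg·m/s.
v = p/m = 3.582 × 10⁻²⁰ / 6.645 × 10⁻²⁷ = 5.39 × 10⁶ m/s = 5390 km/s.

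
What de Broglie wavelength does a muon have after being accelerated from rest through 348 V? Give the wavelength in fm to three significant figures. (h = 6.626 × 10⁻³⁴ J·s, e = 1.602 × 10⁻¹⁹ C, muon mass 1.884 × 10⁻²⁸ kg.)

KE = eV = 1.602 × 10⁻¹⁹ × 348.0 = 5.575 × 10⁻¹⁷ J.
p = √(2mKE) = √(2 × 1.884 × 10⁻²⁸ × 5.575 × 10⁻¹⁷) = 1.449 × 10⁻²² kg·m/s.
λ = h/p = 6.626 × 10⁻³⁴ / 1.449 × 10⁻²² = 4.57 × 10⁻¹² m = 4570 fm.

λ = 4570 fm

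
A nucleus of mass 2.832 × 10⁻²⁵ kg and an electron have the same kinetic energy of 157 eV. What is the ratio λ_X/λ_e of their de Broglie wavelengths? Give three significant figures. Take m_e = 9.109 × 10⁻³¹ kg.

λ_X/λ_e = 1.79 × 10⁻³

At fixed KE, p = √(2mKE) so λ = h/p ∝ 1/√m.
λ_X/λ_e = √(m_e/m_X) = √(9.109 × 10⁻³¹/2.832 × 10⁻²⁵) = √(3.216 × 10⁻⁶) = 1.79 × 10⁻³.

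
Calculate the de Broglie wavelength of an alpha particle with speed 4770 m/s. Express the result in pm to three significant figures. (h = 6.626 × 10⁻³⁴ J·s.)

p = mv = 6.645 × 10⁻²⁷ × 4770 = 3.170 × 10⁻²³ kg·m/s.
λ = h/p = 6.626 × 10⁻³⁴ / 3.170 × 10⁻²³ = 2.09 × 10⁻¹¹ m = 20.9 pm.

λ = 20.9 pm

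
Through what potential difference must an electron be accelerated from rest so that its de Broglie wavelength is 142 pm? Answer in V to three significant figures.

p = h/λ = 6.626 × 10⁻³⁴ / 1.420 × 10⁻¹⁰ = 4.666 × 10⁻²⁴ kg·m/s.
KE = p²/(2m) = 1.195 × 10⁻¹⁷ J.
V = KE/e = 1.195 × 10⁻¹⁷ / (1.602 × 10⁻¹⁹) = 74.6 V.

V = 74.6 V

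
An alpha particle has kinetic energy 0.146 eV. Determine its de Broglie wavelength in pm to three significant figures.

λ = 37.6 pm

KE = 0.146 eV = 2.339 × 10⁻²⁰ J.
p = √(2mKE) = √(2 × 6.645 × 10⁻²⁷ × 2.339 × 10⁻²⁰) = 1.763 × 10⁻²³ kg·m/s.
λ = h/p = 6.626 × 10⁻³⁴ / 1.763 × 10⁻²³ = 3.76 × 10⁻¹¹ m = 37.6 pm.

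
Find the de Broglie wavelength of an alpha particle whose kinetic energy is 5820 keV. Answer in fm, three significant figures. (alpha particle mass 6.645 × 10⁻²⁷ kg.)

KE = 5820 keV = 9.324 × 10⁻¹³ J.
p = √(2mKE) = √(2 × 6.645 × 10⁻²⁷ × 9.324 × 10⁻¹³) = 1.113 × 10⁻¹⁹ kg·m/s.
λ = h/p = 6.626 × 10⁻³⁴ / 1.113 × 10⁻¹⁹ = 5.95 × 10⁻¹⁵ m = 5.95 fm.

λ = 5.95 fm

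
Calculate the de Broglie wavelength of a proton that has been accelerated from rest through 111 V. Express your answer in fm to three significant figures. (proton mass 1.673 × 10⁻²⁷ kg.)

KE = eV = 1.602 × 10⁻¹⁹ × 111.0 = 1.778 × 10⁻¹⁷ J.
p = √(2mKE) = √(2 × 1.673 × 10⁻²⁷ × 1.778 × 10⁻¹⁷) = 2.439 × 10⁻²² kg·m/s.
λ = h/p = 6.626 × 10⁻³⁴ / 2.439 × 10⁻²² = 2.72 × 10⁻¹² m = 2720 fm.

λ = 2720 fm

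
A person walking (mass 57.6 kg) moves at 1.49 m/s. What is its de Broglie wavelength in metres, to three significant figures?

p = mv = 57.6 × 1.49 = 8.582 × 10¹ kg·m/s.
λ = h/p = 6.626 × 10⁻³⁴ / 8.582 × 10¹ = 7.72 × 10⁻³⁶ m.

λ = 7.72 × 10⁻³⁶ m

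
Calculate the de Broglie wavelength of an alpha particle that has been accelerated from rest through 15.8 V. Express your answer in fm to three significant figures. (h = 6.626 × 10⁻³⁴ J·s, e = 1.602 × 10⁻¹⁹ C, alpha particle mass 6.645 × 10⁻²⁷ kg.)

KE = 2eV = 2 × 1.602 × 10⁻¹⁹ × 15.80 = 5.062 × 10⁻¹⁸ J.
p = √(2mKE) = √(2 × 6.645 × 10⁻²⁷ × 5.062 × 10⁻¹⁸) = 2.594 × 10⁻²² kg·m/s.
λ = h/p = 6.626 × 10⁻³⁴ / 2.594 × 10⁻²² = 2.55 × 10⁻¹² m = 2550 fm.

λ = 2550 fm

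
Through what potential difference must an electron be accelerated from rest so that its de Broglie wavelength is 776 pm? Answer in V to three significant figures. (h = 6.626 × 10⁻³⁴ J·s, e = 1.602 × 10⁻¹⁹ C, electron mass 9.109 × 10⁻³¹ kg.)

p = h/λ = 6.626 × 10⁻³⁴ / 7.760 × 10⁻¹⁰ = 8.539 × 10⁻²⁵ kg·m/s.
KE = p²/(2m) = 4.002 × 10⁻¹⁹ J.
V = KE/e = 4.002 × 10⁻¹⁹ / (1.602 × 10⁻¹⁹) = 2.50 V.

V = 2.50 V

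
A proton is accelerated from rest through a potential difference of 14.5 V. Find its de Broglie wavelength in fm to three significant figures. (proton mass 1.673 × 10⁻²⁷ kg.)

KE = eV = 1.602 × 10⁻¹⁹ × 14.50 = 2.323 × 10⁻¹⁸ J.
p = √(2mKE) = √(2 × 1.673 × 10⁻²⁷ × 2.323 × 10⁻¹⁸) = 8.816 × 10⁻²³ kg·m/s.
λ = h/p = 6.626 × 10⁻³⁴ / 8.816 × 10⁻²³ = 7.52 × 10⁻¹² m = 7520 fm.

λ = 7520 fm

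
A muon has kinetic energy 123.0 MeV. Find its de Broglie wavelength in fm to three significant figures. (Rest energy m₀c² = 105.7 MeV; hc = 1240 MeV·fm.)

Total energy E = KE + m₀c² = 123.0 + 105.7 = 228.7 MeV.
(pc)² = E² − (m₀c²)² = (228.7)² − (105.7)² = 4.113 × 10⁴ MeV², so pc = 202.8 MeV.
λ = hc/(pc) = 1240 MeV·fm / 202.8 MeV = 6.11 fm.

λ = 6.11 fm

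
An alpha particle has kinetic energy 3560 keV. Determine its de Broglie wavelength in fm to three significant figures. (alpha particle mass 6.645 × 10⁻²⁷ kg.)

KE = 3560 keV = 5.703 × 10⁻¹³ J.
p = √(2mKE) = √(2 × 6.645 × 10⁻²⁷ × 5.703 × 10⁻¹³) = 8.706 × 10⁻²⁰ kg·m/s.
λ = h/p = 6.626 × 10⁻³⁴ / 8.706 × 10⁻²⁰ = 7.61 × 10⁻¹⁵ m = 7.61 fm.

λ = 7.61 fm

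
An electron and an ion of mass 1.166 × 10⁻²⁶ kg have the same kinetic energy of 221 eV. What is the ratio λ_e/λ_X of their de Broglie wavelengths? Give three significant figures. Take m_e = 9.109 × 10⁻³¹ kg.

At fixed KE, p = √(2mKE) so λ = h/p ∝ 1/√m.
λ_e/λ_X = √(m_X/m_e) = √(1.166 × 10⁻²⁶/9.109 × 10⁻³¹) = √(1.280 × 10⁴) = 113.

λ_e/λ_X = 113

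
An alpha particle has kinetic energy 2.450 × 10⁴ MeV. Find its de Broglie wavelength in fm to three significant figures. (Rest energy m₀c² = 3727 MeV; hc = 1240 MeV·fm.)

λ = 0.0443 fm

Total energy E = KE + m₀c² = 2.450 × 10⁴ + 3727 = 28227 MeV.
(pc)² = E² − (m₀c²)² = (28227)² − (3727)² = 7.829 × 10⁸ MeV², so pc = 2.798 × 10⁴ MeV.
λ = hc/(pc) = 1240 MeV·fm / 2.798 × 10⁴ MeV = 0.0443 fm.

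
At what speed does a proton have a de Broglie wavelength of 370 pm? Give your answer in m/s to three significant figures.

v = 1070 m/s

p = h/λ = 6.626 × 10⁻³⁴ / 3.700 × 10⁻¹⁰ = 1.791 × 10⁻²⁴ kg·m/s.
v = p/m = 1.791 × 10⁻²⁴ / 1.673 × 10⁻²⁷ = 1.07 × 10³ m/s = 1070 m/s.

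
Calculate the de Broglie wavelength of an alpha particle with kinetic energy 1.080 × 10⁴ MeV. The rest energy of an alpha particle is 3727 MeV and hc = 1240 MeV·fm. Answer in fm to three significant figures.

Total energy E = KE + m₀c² = 1.080 × 10⁴ + 3727 = 14527 MeV.
(pc)² = E² − (m₀c²)² = (14527)² − (3727)² = 1.971 × 10⁸ MeV², so pc = 1.404 × 10⁴ MeV.
λ = hc/(pc) = 1240 MeV·fm / 1.404 × 10⁴ MeV = 0.0883 fm.

λ = 0.0883 fm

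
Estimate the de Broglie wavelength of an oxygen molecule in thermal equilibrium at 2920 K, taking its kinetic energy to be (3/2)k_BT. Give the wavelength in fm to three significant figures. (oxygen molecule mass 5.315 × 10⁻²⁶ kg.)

KE = (3/2)k_BT = 1.5 × 1.381 × 10⁻²³ × 2920 = 6.049 × 10⁻²⁰ J.
p = √(2mKE) = √(2 × 5.315 × 10⁻²⁶ × 6.049 × 10⁻²⁰) = 8.019 × 10⁻²³ kg·m/s.
λ = h/p = 8.26 × 10⁻¹² m = 8260 fm.

λ = 8260 fm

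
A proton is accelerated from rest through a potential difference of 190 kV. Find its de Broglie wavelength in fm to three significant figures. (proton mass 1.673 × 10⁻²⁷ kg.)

KE = eV = 1.602 × 10⁻¹⁹ × 1.900 × 10⁵ = 3.044 × 10⁻¹⁴ J.
p = √(2mKE) = √(2 × 1.673 × 10⁻²⁷ × 3.044 × 10⁻¹⁴) = 1.009 × 10⁻²⁰ kg·m/s.
λ = h/p = 6.626 × 10⁻³⁴ / 1.009 × 10⁻²⁰ = 6.57 × 10⁻¹⁴ m = 65.7 fm.

λ = 65.7 fm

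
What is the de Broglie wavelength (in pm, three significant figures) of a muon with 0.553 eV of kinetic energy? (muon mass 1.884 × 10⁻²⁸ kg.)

KE = 0.553 eV = 8.859 × 10⁻²⁰ J.
p = √(2mKE) = √(2 × 1.884 × 10⁻²⁸ × 8.859 × 10⁻²⁰) = 5.778 × 10⁻²⁴ kg·m/s.
λ = h/p = 6.626 × 10⁻³⁴ / 5.778 × 10⁻²⁴ = 1.15 × 10⁻¹⁰ m = 115 pm.

λ = 115 pm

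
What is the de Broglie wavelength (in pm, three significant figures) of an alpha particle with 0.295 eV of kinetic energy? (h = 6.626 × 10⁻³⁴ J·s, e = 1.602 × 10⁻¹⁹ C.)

KE = 0.295 eV = 4.726 × 10⁻²⁰ J.
p = √(2mKE) = √(2 × 6.645 × 10⁻²⁷ × 4.726 × 10⁻²⁰) = 2.506 × 10⁻²³ kg·m/s.
λ = h/p = 6.626 × 10⁻³⁴ / 2.506 × 10⁻²³ = 2.64 × 10⁻¹¹ m = 26.4 pm.

λ = 26.4 pm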